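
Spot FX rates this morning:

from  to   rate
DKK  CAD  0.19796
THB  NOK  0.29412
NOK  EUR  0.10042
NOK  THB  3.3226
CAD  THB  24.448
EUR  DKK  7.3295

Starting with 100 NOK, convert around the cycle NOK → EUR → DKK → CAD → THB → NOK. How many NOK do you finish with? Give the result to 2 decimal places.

104.77

100 NOK × 0.10042 = 10.042 EUR
10.042 EUR × 7.3295 = 73.602839 DKK
73.602839 DKK × 0.19796 = 14.57041800844 CAD
14.57041800844 CAD × 24.448 = 356.21757947034112 THB
356.21757947034112 THB × 0.29412 = 104.7707144738167302144 NOK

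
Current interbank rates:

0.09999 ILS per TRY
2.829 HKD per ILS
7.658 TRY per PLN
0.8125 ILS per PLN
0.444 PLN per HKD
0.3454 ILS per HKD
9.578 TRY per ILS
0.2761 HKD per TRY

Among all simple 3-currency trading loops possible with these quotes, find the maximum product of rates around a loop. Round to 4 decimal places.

PLN→ILS→HKD→PLN: 0.8125 × 2.829 × 0.444 = 1.02056
PLN→TRY→HKD→PLN: 7.658 × 0.2761 × 0.444 = 0.93878
TRY→HKD→ILS→TRY: 0.2761 × 0.3454 × 9.578 = 0.91341
Maximum is PLN→ILS→HKD→PLN at 1.0206; arbitrage exists.

1.0206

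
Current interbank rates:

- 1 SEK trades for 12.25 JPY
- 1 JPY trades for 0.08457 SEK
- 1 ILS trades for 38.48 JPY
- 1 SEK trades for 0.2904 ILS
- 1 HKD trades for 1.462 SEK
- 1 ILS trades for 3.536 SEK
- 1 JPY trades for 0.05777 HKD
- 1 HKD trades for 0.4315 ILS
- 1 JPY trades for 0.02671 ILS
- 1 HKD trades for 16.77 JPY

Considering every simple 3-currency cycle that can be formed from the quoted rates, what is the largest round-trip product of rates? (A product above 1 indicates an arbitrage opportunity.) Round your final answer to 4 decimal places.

SEK→JPY→ILS→SEK: 12.25 × 0.02671 × 3.536 = 1.15697
SEK→JPY→HKD→SEK: 12.25 × 0.05777 × 1.462 = 1.03463
HKD→ILS→JPY→HKD: 0.4315 × 38.48 × 0.05777 = 0.95922
SEK→ILS→JPY→SEK: 0.2904 × 38.48 × 0.08457 = 0.94504
Maximum is SEK→JPY→ILS→SEK at 1.1570; arbitrage exists.

1.1570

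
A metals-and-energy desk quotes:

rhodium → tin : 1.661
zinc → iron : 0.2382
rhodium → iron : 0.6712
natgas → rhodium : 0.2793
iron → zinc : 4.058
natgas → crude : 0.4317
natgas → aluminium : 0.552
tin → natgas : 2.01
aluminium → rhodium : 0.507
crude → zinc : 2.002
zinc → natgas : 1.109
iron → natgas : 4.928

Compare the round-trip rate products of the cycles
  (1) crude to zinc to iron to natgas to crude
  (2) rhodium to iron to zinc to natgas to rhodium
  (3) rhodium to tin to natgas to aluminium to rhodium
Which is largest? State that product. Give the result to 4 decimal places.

(1) 2.002 × 0.2382 × 4.928 × 0.4317 = 1.01452
(2) 0.6712 × 4.058 × 1.109 × 0.2793 = 0.84366
(3) 1.661 × 2.01 × 0.552 × 0.507 = 0.93436
Highest is cycle (1) at 1.0145 (>1, arbitrage).

1.0145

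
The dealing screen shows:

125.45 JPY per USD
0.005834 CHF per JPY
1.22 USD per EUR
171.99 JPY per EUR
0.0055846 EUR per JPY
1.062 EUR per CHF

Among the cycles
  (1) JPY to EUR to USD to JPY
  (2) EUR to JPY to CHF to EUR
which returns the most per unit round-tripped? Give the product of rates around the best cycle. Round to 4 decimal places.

(1) 0.0055846 × 1.22 × 125.45 = 0.85472
(2) 171.99 × 0.005834 × 1.062 = 1.06560
Highest is cycle (2) at 1.0656 (>1, arbitrage).

1.0656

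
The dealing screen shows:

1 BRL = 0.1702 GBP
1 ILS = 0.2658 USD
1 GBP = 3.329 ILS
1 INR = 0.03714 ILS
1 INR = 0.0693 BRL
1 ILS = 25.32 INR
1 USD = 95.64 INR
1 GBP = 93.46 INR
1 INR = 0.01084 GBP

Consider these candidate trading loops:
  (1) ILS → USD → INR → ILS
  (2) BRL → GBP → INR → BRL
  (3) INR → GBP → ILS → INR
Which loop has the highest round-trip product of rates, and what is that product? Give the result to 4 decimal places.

1.1023

(1) 0.2658 × 95.64 × 0.03714 = 0.94414
(2) 0.1702 × 93.46 × 0.0693 = 1.10235
(3) 0.01084 × 3.329 × 25.32 = 0.91371
Highest is cycle (2) at 1.1023 (>1, arbitrage).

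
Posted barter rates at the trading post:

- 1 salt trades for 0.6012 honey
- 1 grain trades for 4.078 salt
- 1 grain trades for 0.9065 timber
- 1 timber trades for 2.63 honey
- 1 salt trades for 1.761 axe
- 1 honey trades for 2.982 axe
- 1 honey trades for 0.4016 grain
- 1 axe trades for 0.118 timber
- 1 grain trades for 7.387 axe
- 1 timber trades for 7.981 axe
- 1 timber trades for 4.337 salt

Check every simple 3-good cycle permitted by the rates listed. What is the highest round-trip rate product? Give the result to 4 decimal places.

0.9846

honey→grain→salt→honey: 0.4016 × 4.078 × 0.6012 = 0.98460
timber→honey→grain→timber: 2.63 × 0.4016 × 0.9065 = 0.95745
timber→honey→axe→timber: 2.63 × 2.982 × 0.118 = 0.92543
timber→salt→axe→timber: 4.337 × 1.761 × 0.118 = 0.90122
Maximum is honey→grain→salt→honey at 0.9846; no arbitrage — every cycle loses value.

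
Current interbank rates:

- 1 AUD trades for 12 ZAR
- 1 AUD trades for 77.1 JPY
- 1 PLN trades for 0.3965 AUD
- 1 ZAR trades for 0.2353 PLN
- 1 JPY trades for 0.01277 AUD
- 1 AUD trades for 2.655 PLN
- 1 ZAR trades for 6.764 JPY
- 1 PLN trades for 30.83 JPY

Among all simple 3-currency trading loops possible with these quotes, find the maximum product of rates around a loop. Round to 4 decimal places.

1.1196

PLN→AUD→ZAR→PLN: 0.3965 × 12 × 0.2353 = 1.11956
JPY→AUD→PLN→JPY: 0.01277 × 2.655 × 30.83 = 1.04527
JPY→AUD→ZAR→JPY: 0.01277 × 12 × 6.764 = 1.03652
Maximum is PLN→AUD→ZAR→PLN at 1.1196; arbitrage exists.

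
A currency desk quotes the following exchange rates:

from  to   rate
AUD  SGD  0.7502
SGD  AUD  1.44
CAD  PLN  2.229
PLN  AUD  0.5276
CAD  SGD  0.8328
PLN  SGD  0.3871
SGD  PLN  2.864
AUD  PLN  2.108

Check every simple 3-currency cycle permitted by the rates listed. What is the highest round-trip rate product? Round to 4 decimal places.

1.1750

SGD→AUD→PLN→SGD: 1.44 × 2.108 × 0.3871 = 1.17505
SGD→PLN→AUD→SGD: 2.864 × 0.5276 × 0.7502 = 1.13359
Maximum is SGD→AUD→PLN→SGD at 1.1750; arbitrage exists.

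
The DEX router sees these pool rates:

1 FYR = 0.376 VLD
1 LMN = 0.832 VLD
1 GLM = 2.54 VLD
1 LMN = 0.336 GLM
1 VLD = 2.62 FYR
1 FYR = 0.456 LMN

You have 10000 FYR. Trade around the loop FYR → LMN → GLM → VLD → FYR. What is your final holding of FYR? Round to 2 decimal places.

10000 FYR × 0.456 = 4560 LMN
4560 LMN × 0.336 = 1532.16 GLM
1532.16 GLM × 2.54 = 3891.6864 VLD
3891.6864 VLD × 2.62 = 10196.218368 FYR

10196.22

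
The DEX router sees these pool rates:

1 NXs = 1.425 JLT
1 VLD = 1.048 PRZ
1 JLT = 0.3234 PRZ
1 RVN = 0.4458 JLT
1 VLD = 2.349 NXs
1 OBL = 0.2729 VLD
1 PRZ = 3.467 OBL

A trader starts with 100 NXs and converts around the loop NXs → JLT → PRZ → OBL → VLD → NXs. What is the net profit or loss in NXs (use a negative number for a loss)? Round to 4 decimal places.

2.4225

100 NXs × 1.425 = 142.5 JLT
142.5 JLT × 0.3234 = 46.0845 PRZ
46.0845 PRZ × 3.467 = 159.7749615 OBL
159.7749615 OBL × 0.2729 = 43.60258699335 VLD
43.60258699335 VLD × 2.349 = 102.42247684737915 NXs
Net change: 102.42247684737915 − 100 = 2.42247684737915 NXs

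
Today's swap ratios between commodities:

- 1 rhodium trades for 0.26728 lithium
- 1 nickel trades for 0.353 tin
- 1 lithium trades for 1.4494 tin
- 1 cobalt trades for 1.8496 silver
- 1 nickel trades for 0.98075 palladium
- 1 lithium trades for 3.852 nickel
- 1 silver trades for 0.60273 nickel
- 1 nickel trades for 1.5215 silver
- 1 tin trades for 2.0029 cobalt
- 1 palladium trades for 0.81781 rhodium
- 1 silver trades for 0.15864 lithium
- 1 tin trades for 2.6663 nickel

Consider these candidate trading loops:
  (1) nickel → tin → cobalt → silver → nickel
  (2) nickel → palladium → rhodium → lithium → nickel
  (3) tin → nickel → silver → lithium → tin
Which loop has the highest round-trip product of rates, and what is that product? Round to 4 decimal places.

0.9328

(1) 0.353 × 2.0029 × 1.8496 × 0.60273 = 0.78820
(2) 0.98075 × 0.81781 × 0.26728 × 3.852 = 0.82578
(3) 2.6663 × 1.5215 × 0.15864 × 1.4494 = 0.93279
Highest is cycle (3) at 0.9328 (≤1, no arbitrage).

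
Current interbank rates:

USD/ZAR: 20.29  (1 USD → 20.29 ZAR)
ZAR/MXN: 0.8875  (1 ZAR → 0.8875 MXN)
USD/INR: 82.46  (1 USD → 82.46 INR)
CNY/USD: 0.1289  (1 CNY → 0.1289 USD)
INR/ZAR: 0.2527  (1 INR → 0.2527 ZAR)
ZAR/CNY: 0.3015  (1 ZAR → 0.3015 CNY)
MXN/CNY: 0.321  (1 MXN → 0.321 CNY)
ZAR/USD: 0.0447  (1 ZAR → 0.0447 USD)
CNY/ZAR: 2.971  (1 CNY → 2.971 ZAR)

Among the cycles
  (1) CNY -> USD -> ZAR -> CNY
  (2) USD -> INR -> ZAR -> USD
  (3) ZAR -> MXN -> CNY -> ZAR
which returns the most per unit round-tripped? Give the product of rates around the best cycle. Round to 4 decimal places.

0.9314

(1) 0.1289 × 20.29 × 0.3015 = 0.78854
(2) 82.46 × 0.2527 × 0.0447 = 0.93144
(3) 0.8875 × 0.321 × 2.971 = 0.84640
Highest is cycle (2) at 0.9314 (≤1, no arbitrage).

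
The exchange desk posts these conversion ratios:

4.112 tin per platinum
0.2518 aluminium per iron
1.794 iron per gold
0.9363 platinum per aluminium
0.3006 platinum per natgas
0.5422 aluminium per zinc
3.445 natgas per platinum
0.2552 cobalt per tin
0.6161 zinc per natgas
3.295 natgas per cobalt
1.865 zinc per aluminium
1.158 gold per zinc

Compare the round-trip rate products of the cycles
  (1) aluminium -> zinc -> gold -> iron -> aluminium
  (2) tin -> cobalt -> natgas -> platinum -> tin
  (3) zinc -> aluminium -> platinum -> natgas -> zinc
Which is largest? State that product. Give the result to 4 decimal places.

(1) 1.865 × 1.158 × 1.794 × 0.2518 = 0.97559
(2) 0.2552 × 3.295 × 0.3006 × 4.112 = 1.03939
(3) 0.5422 × 0.9363 × 3.445 × 0.6161 = 1.07749
Highest is cycle (3) at 1.0775 (>1, arbitrage).

1.0775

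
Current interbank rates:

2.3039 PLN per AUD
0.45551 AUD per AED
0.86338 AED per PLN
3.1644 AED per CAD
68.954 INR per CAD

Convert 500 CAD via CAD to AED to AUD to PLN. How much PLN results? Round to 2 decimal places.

500 CAD × 3.1644 = 1582.2 AED
1582.2 AED × 0.45551 = 720.707922 AUD
720.707922 AUD × 2.3039 = 1660.4389814958 PLN

1660.44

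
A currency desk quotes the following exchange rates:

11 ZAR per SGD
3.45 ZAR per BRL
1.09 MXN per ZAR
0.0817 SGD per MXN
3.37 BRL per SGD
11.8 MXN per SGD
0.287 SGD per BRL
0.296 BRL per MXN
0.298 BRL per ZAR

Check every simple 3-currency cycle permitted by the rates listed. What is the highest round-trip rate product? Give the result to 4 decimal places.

MXN→BRL→ZAR→MXN: 0.296 × 3.45 × 1.09 = 1.11311
MXN→BRL→SGD→MXN: 0.296 × 0.287 × 11.8 = 1.00243
MXN→SGD→ZAR→MXN: 0.0817 × 11 × 1.09 = 0.97958
SGD→ZAR→BRL→SGD: 11 × 0.298 × 0.287 = 0.94079
Maximum is MXN→BRL→ZAR→MXN at 1.1131; arbitrage exists.

1.1131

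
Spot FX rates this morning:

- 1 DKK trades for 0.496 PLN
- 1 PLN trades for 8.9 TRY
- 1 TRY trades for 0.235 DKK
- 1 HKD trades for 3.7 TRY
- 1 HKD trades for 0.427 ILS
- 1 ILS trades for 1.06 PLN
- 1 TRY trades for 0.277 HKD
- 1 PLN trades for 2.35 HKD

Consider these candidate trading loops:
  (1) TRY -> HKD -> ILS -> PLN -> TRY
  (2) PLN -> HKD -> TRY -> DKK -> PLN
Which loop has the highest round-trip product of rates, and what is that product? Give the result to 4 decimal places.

1.1158

(1) 0.277 × 0.427 × 1.06 × 8.9 = 1.11584
(2) 2.35 × 3.7 × 0.235 × 0.496 = 1.01349
Highest is cycle (1) at 1.1158 (>1, arbitrage).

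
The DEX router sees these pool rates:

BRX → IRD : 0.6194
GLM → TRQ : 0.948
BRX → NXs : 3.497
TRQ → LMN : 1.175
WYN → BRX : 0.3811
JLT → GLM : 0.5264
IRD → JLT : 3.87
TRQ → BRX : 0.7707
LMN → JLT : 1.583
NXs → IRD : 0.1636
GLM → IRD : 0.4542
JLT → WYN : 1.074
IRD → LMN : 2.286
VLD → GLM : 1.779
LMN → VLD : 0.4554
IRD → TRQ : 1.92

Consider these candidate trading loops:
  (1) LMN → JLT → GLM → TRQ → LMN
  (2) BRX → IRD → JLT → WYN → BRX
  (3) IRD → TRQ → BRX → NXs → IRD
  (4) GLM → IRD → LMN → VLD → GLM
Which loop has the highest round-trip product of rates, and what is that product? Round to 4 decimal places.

0.9811

(1) 1.583 × 0.5264 × 0.948 × 1.175 = 0.92820
(2) 0.6194 × 3.87 × 1.074 × 0.3811 = 0.98113
(3) 1.92 × 0.7707 × 3.497 × 0.1636 = 0.84658
(4) 0.4542 × 2.286 × 0.4554 × 1.779 = 0.84119
Highest is cycle (2) at 0.9811 (≤1, no arbitrage).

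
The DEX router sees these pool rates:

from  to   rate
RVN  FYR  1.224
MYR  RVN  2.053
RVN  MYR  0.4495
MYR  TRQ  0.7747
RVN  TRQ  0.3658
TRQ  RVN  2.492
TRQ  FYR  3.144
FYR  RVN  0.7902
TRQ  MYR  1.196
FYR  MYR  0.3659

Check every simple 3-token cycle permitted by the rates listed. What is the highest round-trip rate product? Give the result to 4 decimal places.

MYR→RVN→FYR→MYR: 2.053 × 1.224 × 0.3659 = 0.91946
FYR→RVN→TRQ→FYR: 0.7902 × 0.3658 × 3.144 = 0.90879
MYR→RVN→TRQ→MYR: 2.053 × 0.3658 × 1.196 = 0.89818
MYR→TRQ→FYR→MYR: 0.7747 × 3.144 × 0.3659 = 0.89121
MYR→TRQ→RVN→MYR: 0.7747 × 2.492 × 0.4495 = 0.86778
Maximum is MYR→RVN→FYR→MYR at 0.9195; no arbitrage — every cycle loses value.

0.9195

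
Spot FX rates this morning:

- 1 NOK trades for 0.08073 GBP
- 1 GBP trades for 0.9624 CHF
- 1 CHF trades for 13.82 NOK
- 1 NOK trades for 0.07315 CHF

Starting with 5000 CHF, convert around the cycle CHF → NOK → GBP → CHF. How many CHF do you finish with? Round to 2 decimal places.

5000 CHF × 13.82 = 69100 NOK
69100 NOK × 0.08073 = 5578.443 GBP
5578.443 GBP × 0.9624 = 5368.6935432 CHF

5368.69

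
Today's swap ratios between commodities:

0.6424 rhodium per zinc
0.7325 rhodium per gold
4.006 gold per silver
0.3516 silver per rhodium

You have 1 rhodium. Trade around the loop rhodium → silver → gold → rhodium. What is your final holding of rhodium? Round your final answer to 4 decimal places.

1 rhodium × 0.3516 = 0.3516 silver
0.3516 silver × 4.006 = 1.4085096 gold
1.4085096 gold × 0.7325 = 1.031733282 rhodium

1.0317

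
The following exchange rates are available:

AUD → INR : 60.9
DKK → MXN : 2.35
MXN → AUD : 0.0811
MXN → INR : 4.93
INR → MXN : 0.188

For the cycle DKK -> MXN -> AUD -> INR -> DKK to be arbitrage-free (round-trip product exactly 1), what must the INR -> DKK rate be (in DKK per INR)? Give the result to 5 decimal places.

0.08616

Known legs of the cycle: 2.35 × 0.0811 × 60.9 = 11.6066265
For no arbitrage the full-cycle product must be 1, so the missing rate is 1 / 11.6066265 ≈ 0.0861577.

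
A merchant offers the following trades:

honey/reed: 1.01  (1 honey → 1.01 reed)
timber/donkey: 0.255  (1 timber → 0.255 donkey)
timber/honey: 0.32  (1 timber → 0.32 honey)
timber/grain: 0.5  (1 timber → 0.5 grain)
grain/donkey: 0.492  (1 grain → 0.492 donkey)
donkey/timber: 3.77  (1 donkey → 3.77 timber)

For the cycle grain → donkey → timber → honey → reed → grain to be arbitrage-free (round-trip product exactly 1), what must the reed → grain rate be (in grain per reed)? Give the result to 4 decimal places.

1.6681

Known legs of the cycle: 0.492 × 3.77 × 0.32 × 1.01 = 0.599484288
For no arbitrage the full-cycle product must be 1, so the missing rate is 1 / 0.599484288 ≈ 1.668100.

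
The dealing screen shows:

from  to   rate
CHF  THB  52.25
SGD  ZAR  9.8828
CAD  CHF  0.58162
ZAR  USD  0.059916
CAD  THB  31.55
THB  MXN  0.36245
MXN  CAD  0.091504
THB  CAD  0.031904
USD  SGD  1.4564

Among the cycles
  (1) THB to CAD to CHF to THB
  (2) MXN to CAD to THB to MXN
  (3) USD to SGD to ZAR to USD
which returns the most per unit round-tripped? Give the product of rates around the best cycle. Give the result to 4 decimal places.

(1) 0.031904 × 0.58162 × 52.25 = 0.96955
(2) 0.091504 × 31.55 × 0.36245 = 1.04638
(3) 1.4564 × 9.8828 × 0.059916 = 0.86239
Highest is cycle (2) at 1.0464 (>1, arbitrage).

1.0464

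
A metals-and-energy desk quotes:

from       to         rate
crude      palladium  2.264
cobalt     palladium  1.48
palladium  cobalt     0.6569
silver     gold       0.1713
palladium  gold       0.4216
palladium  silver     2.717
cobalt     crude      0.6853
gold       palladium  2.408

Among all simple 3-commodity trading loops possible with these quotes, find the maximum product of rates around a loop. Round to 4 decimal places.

gold→palladium→silver→gold: 2.408 × 2.717 × 0.1713 = 1.12074
palladium→cobalt→crude→palladium: 0.6569 × 0.6853 × 2.264 = 1.01919
Maximum is gold→palladium→silver→gold at 1.1207; arbitrage exists.

1.1207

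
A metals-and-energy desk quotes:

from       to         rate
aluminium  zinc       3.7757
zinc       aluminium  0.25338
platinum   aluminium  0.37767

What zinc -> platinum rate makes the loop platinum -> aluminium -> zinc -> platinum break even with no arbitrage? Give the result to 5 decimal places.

Known legs of the cycle: 0.37767 × 3.7757 = 1.425968619
For no arbitrage the full-cycle product must be 1, so the missing rate is 1 / 1.425968619 ≈ 0.7012777.

0.70128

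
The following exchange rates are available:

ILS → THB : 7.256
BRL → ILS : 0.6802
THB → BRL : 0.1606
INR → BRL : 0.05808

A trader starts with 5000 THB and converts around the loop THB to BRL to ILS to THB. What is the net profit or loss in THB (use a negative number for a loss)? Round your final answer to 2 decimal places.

-1036.77

5000 THB × 0.1606 = 803 BRL
803 BRL × 0.6802 = 546.2006 ILS
546.2006 ILS × 7.256 = 3963.2315536 THB
Net change: 3963.2315536 − 5000 = -1036.7684464 THB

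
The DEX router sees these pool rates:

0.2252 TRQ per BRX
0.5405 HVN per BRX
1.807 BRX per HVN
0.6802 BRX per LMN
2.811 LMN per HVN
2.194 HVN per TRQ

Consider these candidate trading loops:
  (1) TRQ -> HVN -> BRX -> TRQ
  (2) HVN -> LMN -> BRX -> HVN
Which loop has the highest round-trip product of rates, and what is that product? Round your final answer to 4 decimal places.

(1) 2.194 × 1.807 × 0.2252 = 0.89282
(2) 2.811 × 0.6802 × 0.5405 = 1.03346
Highest is cycle (2) at 1.0335 (>1, arbitrage).

1.0335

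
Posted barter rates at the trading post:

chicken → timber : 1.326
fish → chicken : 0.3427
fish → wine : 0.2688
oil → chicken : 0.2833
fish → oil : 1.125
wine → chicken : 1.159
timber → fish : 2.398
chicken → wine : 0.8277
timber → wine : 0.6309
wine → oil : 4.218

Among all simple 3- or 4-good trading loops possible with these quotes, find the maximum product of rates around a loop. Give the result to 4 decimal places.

1.0897

timber→fish→chicken→timber: 2.398 × 0.3427 × 1.326 = 1.08970
timber→fish→oil→chicken→timber: 2.398 × 1.125 × 0.2833 × 1.326 = 1.01343
timber→wine→oil→chicken→timber: 0.6309 × 4.218 × 0.2833 × 1.326 = 0.99967
timber→fish→wine→chicken→timber: 2.398 × 0.2688 × 1.159 × 1.326 = 0.99062
chicken→wine→oil→chicken: 0.8277 × 4.218 × 0.2833 = 0.98907
timber→wine→chicken→timber: 0.6309 × 1.159 × 1.326 = 0.96959
Maximum is timber→fish→chicken→timber at 1.0897; arbitrage exists.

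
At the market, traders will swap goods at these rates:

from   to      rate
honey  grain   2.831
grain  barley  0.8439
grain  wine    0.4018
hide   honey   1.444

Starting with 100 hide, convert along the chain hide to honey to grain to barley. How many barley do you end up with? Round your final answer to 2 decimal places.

100 hide × 1.444 = 144.4 honey
144.4 honey × 2.831 = 408.7964 grain
408.7964 grain × 0.8439 = 344.98328196 barley

344.98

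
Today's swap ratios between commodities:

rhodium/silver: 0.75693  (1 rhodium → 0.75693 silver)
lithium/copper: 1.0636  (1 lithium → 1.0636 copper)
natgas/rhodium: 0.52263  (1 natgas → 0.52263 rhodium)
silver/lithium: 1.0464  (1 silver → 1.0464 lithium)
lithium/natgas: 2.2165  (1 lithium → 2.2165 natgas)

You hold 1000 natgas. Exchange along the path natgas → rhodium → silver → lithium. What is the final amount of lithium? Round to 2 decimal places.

413.95

1000 natgas × 0.52263 = 522.63 rhodium
522.63 rhodium × 0.75693 = 395.5943259 silver
395.5943259 silver × 1.0464 = 413.94990262176 lithium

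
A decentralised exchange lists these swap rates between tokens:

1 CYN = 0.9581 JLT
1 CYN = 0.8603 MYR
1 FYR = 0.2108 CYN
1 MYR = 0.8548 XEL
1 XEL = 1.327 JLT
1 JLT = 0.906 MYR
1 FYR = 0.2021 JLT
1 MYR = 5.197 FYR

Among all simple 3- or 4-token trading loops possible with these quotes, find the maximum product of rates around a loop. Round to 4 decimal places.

1.0277

MYR→XEL→JLT→MYR: 0.8548 × 1.327 × 0.906 = 1.02769
MYR→FYR→JLT→MYR: 5.197 × 0.2021 × 0.906 = 0.95158
MYR→FYR→CYN→JLT→MYR: 5.197 × 0.2108 × 0.9581 × 0.906 = 0.95096
MYR→FYR→CYN→MYR: 5.197 × 0.2108 × 0.8603 = 0.94248
Maximum is MYR→XEL→JLT→MYR at 1.0277; arbitrage exists.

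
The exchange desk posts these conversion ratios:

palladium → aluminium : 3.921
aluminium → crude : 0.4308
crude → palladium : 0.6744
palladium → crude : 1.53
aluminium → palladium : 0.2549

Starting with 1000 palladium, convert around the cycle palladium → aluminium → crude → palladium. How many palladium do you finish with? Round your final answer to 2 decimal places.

1139.17

1000 palladium × 3.921 = 3921 aluminium
3921 aluminium × 0.4308 = 1689.1668 crude
1689.1668 crude × 0.6744 = 1139.17408992 palladium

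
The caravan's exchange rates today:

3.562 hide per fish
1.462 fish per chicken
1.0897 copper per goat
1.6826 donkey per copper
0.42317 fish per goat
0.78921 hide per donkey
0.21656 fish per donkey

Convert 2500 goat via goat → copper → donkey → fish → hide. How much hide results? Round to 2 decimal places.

3535.90

2500 goat × 1.0897 = 2724.25 copper
2724.25 copper × 1.6826 = 4583.82305 donkey
4583.82305 donkey × 0.21656 = 992.672719708 fish
992.672719708 fish × 3.562 = 3535.900227599896 hide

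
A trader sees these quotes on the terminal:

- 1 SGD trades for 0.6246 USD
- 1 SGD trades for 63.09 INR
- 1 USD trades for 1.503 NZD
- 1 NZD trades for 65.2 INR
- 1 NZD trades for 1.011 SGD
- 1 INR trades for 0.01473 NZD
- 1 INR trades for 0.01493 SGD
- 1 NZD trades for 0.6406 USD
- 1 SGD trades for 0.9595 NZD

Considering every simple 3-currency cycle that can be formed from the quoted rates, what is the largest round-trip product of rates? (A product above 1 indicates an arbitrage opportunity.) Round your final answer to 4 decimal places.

0.9491

USD→NZD→SGD→USD: 1.503 × 1.011 × 0.6246 = 0.94910
SGD→INR→NZD→SGD: 63.09 × 0.01473 × 1.011 = 0.93954
SGD→NZD→INR→SGD: 0.9595 × 65.2 × 0.01493 = 0.93401
Maximum is USD→NZD→SGD→USD at 0.9491; no arbitrage — every cycle loses value.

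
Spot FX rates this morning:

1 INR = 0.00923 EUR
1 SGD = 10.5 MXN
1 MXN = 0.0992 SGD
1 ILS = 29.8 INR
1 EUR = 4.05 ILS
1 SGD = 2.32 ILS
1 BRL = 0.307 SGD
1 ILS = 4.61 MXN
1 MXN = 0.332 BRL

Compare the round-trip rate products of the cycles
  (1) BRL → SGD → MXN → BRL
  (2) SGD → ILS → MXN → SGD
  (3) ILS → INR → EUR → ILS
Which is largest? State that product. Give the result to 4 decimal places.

1.1140

(1) 0.307 × 10.5 × 0.332 = 1.07020
(2) 2.32 × 4.61 × 0.0992 = 1.06096
(3) 29.8 × 0.00923 × 4.05 = 1.11397
Highest is cycle (3) at 1.1140 (>1, arbitrage).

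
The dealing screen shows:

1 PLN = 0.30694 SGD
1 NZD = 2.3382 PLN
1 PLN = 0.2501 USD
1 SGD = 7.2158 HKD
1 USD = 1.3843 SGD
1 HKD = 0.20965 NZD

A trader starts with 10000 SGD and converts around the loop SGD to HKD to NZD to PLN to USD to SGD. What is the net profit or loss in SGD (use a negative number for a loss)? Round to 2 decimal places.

2246.30

10000 SGD × 7.2158 = 72158 HKD
72158 HKD × 0.20965 = 15127.9247 NZD
15127.9247 NZD × 2.3382 = 35372.11353354 PLN
35372.11353354 PLN × 0.2501 = 8846.565594738354 USD
8846.565594738354 USD × 1.3843 = 12246.3007527963034422 SGD
Net change: 12246.3007527963034422 − 10000 = 2246.3007527963034422 SGD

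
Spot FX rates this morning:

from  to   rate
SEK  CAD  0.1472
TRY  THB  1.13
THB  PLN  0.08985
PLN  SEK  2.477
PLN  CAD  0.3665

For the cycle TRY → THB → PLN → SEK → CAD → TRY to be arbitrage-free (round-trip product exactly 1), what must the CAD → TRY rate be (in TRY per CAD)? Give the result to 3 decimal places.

Known legs of the cycle: 1.13 × 0.08985 × 2.477 × 0.1472 = 0.0370194823392
For no arbitrage the full-cycle product must be 1, so the missing rate is 1 / 0.0370194823392 ≈ 27.01280.

27.013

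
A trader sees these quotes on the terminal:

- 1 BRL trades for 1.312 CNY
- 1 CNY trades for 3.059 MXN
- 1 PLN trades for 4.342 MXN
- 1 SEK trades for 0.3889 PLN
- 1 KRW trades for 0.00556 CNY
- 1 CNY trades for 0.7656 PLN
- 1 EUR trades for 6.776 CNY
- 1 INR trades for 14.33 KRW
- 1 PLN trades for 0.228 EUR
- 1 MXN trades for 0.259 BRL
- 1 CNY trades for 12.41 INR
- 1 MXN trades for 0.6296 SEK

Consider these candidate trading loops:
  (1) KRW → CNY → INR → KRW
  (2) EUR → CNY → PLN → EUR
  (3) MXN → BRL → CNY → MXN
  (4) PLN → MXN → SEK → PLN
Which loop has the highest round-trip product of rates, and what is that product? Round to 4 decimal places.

1.1828

(1) 0.00556 × 12.41 × 14.33 = 0.98876
(2) 6.776 × 0.7656 × 0.228 = 1.18280
(3) 0.259 × 1.312 × 3.059 = 1.03947
(4) 4.342 × 0.6296 × 0.3889 = 1.06314
Highest is cycle (2) at 1.1828 (>1, arbitrage).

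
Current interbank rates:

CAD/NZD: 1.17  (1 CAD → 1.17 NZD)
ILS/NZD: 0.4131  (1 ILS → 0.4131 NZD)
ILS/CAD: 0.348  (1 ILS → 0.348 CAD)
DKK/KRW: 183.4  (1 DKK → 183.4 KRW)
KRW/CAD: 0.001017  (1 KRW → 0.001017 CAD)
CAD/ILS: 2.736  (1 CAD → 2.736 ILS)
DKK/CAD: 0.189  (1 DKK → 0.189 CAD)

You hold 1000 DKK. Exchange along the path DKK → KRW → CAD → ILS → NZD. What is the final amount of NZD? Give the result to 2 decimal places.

210.81

1000 DKK × 183.4 = 183400 KRW
183400 KRW × 0.001017 = 186.5178 CAD
186.5178 CAD × 2.736 = 510.3127008 ILS
510.3127008 ILS × 0.4131 = 210.81017670048 NZD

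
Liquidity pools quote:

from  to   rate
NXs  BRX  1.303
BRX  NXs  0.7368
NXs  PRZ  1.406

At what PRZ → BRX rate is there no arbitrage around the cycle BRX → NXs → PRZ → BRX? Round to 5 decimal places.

0.96531

Known legs of the cycle: 0.7368 × 1.406 = 1.0359408
For no arbitrage the full-cycle product must be 1, so the missing rate is 1 / 1.0359408 ≈ 0.9653061.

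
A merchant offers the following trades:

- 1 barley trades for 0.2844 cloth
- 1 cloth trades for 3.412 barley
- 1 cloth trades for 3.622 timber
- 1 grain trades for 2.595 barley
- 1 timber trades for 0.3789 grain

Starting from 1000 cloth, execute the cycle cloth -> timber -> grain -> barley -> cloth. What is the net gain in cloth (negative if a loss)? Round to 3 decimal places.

12.838

1000 cloth × 3.622 = 3622 timber
3622 timber × 0.3789 = 1372.3758 grain
1372.3758 grain × 2.595 = 3561.315201 barley
3561.315201 barley × 0.2844 = 1012.8380431644 cloth
Net change: 1012.8380431644 − 1000 = 12.8380431644 cloth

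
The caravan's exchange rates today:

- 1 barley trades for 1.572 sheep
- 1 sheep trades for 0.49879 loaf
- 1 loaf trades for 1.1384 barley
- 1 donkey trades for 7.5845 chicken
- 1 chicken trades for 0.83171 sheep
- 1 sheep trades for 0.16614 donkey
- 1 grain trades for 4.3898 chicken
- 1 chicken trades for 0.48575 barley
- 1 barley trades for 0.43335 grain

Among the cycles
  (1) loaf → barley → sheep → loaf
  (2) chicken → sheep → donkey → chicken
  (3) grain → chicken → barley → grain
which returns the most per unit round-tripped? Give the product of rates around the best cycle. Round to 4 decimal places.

(1) 1.1384 × 1.572 × 0.49879 = 0.89262
(2) 0.83171 × 0.16614 × 7.5845 = 1.04803
(3) 4.3898 × 0.48575 × 0.43335 = 0.92405
Highest is cycle (2) at 1.0480 (>1, arbitrage).

1.0480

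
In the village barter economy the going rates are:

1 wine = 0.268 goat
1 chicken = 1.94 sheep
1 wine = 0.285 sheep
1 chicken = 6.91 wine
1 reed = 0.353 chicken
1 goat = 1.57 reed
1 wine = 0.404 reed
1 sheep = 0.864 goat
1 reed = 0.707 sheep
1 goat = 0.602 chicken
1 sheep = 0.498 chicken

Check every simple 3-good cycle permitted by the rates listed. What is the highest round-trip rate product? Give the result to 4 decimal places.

1.1148

chicken→wine→goat→chicken: 6.91 × 0.268 × 0.602 = 1.11483
chicken→sheep→goat→chicken: 1.94 × 0.864 × 0.602 = 1.00905
chicken→wine→reed→chicken: 6.91 × 0.404 × 0.353 = 0.98545
chicken→wine→sheep→chicken: 6.91 × 0.285 × 0.498 = 0.98074
goat→reed→sheep→goat: 1.57 × 0.707 × 0.864 = 0.95903
Maximum is chicken→wine→goat→chicken at 1.1148; arbitrage exists.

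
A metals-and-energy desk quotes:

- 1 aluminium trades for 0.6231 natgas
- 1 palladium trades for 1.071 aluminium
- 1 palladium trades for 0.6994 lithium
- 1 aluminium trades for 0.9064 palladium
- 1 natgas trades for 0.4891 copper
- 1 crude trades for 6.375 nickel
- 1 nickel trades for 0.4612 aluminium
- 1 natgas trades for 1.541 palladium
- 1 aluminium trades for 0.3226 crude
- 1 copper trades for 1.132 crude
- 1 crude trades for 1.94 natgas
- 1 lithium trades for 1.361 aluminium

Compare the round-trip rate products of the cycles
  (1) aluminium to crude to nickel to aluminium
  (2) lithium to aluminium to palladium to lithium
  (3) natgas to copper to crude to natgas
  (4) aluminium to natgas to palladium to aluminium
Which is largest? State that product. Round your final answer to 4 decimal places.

(1) 0.3226 × 6.375 × 0.4612 = 0.94849
(2) 1.361 × 0.9064 × 0.6994 = 0.86279
(3) 0.4891 × 1.132 × 1.94 = 1.07410
(4) 0.6231 × 1.541 × 1.071 = 1.02837
Highest is cycle (3) at 1.0741 (>1, arbitrage).

1.0741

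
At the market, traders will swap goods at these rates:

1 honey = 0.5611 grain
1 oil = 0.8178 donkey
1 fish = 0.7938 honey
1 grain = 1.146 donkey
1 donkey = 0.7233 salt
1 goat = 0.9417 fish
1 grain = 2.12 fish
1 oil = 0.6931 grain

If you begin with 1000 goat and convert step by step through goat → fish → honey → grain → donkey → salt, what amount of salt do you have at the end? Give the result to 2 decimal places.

1000 goat × 0.9417 = 941.7 fish
941.7 fish × 0.7938 = 747.52146 honey
747.52146 honey × 0.5611 = 419.434291206 grain
419.434291206 grain × 1.146 = 480.671697722076 donkey
480.671697722076 donkey × 0.7233 = 347.6698389623775708 salt

347.67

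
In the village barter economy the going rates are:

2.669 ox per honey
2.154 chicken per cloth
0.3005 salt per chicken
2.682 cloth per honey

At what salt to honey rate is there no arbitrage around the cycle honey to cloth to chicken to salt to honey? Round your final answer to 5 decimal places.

Known legs of the cycle: 2.682 × 2.154 × 0.3005 = 1.735996914
For no arbitrage the full-cycle product must be 1, so the missing rate is 1 / 1.735996914 ≈ 0.5760379.

0.57604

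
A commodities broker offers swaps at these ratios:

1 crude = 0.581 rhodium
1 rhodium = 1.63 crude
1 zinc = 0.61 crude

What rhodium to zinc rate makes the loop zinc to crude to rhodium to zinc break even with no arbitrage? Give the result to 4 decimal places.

Known legs of the cycle: 0.61 × 0.581 = 0.35441
For no arbitrage the full-cycle product must be 1, so the missing rate is 1 / 0.35441 ≈ 2.821591.

2.8216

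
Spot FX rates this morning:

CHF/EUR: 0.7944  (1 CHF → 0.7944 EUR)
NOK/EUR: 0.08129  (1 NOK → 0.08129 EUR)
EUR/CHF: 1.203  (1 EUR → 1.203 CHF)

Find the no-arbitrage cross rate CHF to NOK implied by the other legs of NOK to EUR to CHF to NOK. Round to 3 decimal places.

Known legs of the cycle: 0.08129 × 1.203 = 0.09779187
For no arbitrage the full-cycle product must be 1, so the missing rate is 1 / 0.09779187 ≈ 10.22580.

10.226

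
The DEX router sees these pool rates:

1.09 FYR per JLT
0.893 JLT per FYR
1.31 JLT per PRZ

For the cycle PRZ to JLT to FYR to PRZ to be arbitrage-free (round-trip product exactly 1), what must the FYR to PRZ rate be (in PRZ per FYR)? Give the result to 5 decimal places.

0.70033

Known legs of the cycle: 1.31 × 1.09 = 1.4279
For no arbitrage the full-cycle product must be 1, so the missing rate is 1 / 1.4279 ≈ 0.7003292.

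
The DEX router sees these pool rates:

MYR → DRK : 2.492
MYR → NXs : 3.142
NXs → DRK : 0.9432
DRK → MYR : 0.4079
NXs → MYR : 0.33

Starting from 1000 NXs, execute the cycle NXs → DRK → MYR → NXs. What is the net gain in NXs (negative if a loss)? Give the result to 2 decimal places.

1000 NXs × 0.9432 = 943.2 DRK
943.2 DRK × 0.4079 = 384.73128 MYR
384.73128 MYR × 3.142 = 1208.82568176 NXs
Net change: 1208.82568176 − 1000 = 208.82568176 NXs

208.83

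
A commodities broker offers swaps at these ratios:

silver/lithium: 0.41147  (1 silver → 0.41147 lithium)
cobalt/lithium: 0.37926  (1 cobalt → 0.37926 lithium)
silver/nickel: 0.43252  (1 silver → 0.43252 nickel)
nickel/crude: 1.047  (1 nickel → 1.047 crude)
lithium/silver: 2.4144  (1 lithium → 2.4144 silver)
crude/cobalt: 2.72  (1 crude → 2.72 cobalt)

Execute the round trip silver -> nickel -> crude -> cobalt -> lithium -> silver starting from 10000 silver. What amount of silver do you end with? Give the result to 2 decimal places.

11278.93

10000 silver × 0.43252 = 4325.2 nickel
4325.2 nickel × 1.047 = 4528.4844 crude
4528.4844 crude × 2.72 = 12317.477568 cobalt
12317.477568 cobalt × 0.37926 = 4671.52654243968 lithium
4671.52654243968 lithium × 2.4144 = 11278.933684066363392 silver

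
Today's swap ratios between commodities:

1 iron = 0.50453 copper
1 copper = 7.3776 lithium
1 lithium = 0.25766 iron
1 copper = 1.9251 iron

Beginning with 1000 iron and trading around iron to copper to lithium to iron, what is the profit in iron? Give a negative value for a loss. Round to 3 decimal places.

1000 iron × 0.50453 = 504.53 copper
504.53 copper × 7.3776 = 3722.220528 lithium
3722.220528 lithium × 0.25766 = 959.06734124448 iron
Net change: 959.06734124448 − 1000 = -40.93265875552 iron

-40.933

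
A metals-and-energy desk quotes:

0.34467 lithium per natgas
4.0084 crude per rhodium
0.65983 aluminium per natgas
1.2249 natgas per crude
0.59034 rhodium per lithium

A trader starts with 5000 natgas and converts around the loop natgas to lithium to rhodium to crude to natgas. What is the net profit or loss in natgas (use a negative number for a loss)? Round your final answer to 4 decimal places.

5000 natgas × 0.34467 = 1723.35 lithium
1723.35 lithium × 0.59034 = 1017.362439 rhodium
1017.362439 rhodium × 4.0084 = 4077.9956004876 crude
4077.9956004876 crude × 1.2249 = 4995.13681103726124 natgas
Net change: 4995.13681103726124 − 5000 = -4.86318896273876 natgas

-4.8632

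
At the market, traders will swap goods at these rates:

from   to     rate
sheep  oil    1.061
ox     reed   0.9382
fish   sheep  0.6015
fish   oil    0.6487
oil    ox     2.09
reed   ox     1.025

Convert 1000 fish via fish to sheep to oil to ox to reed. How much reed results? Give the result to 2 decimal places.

1000 fish × 0.6015 = 601.5 sheep
601.5 sheep × 1.061 = 638.1915 oil
638.1915 oil × 2.09 = 1333.820235 ox
1333.820235 ox × 0.9382 = 1251.390144477 reed

1251.39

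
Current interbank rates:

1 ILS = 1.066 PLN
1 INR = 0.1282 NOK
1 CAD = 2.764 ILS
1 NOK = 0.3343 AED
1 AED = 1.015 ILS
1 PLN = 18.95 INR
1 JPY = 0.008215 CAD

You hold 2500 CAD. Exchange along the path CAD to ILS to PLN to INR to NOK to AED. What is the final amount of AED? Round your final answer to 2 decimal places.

2500 CAD × 2.764 = 6910 ILS
6910 ILS × 1.066 = 7366.06 PLN
7366.06 PLN × 18.95 = 139586.837 INR
139586.837 INR × 0.1282 = 17895.0325034 NOK
17895.0325034 NOK × 0.3343 = 5982.30936588662 AED

5982.31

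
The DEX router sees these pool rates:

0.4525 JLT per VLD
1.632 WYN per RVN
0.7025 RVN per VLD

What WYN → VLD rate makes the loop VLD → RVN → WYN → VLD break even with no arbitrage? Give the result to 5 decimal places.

Known legs of the cycle: 0.7025 × 1.632 = 1.14648
For no arbitrage the full-cycle product must be 1, so the missing rate is 1 / 1.14648 ≈ 0.8722350.

0.87224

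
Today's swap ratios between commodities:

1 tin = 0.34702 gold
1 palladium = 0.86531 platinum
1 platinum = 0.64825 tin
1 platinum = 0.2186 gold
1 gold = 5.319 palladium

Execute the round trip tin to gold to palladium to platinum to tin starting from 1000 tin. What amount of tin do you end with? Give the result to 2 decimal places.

1000 tin × 0.34702 = 347.02 gold
347.02 gold × 5.319 = 1845.79938 palladium
1845.79938 palladium × 0.86531 = 1597.1886615078 platinum
1597.1886615078 platinum × 0.64825 = 1035.37754982243135 tin

1035.38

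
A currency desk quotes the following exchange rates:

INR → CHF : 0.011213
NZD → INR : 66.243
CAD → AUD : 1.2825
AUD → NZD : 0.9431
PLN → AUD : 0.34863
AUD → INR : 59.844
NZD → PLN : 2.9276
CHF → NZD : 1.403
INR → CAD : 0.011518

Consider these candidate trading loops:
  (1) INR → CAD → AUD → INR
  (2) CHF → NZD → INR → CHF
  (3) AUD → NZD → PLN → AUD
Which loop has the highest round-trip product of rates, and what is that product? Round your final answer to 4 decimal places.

(1) 0.011518 × 1.2825 × 59.844 = 0.88401
(2) 1.403 × 66.243 × 0.011213 = 1.04212
(3) 0.9431 × 2.9276 × 0.34863 = 0.96257
Highest is cycle (2) at 1.0421 (>1, arbitrage).

1.0421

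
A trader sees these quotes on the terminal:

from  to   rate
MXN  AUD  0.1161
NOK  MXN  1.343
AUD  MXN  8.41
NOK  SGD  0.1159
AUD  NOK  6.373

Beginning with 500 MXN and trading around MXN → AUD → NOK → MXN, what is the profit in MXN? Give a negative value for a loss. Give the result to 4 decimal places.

-3.1536

500 MXN × 0.1161 = 58.05 AUD
58.05 AUD × 6.373 = 369.95265 NOK
369.95265 NOK × 1.343 = 496.84640895 MXN
Net change: 496.84640895 − 500 = -3.15359105 MXN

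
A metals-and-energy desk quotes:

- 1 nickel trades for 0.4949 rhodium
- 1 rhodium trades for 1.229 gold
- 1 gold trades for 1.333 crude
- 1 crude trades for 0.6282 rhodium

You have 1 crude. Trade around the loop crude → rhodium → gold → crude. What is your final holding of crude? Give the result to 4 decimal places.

1.0292

1 crude × 0.6282 = 0.6282 rhodium
0.6282 rhodium × 1.229 = 0.7720578 gold
0.7720578 gold × 1.333 = 1.0291530474 crude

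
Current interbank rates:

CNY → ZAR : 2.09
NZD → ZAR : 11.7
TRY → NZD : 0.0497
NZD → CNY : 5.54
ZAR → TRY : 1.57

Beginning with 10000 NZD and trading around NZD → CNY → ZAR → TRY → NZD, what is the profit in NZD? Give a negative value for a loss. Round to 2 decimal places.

10000 NZD × 5.54 = 55400 CNY
55400 CNY × 2.09 = 115786 ZAR
115786 ZAR × 1.57 = 181784.02 TRY
181784.02 TRY × 0.0497 = 9034.665794 NZD
Net change: 9034.665794 − 10000 = -965.334206 NZD

-965.33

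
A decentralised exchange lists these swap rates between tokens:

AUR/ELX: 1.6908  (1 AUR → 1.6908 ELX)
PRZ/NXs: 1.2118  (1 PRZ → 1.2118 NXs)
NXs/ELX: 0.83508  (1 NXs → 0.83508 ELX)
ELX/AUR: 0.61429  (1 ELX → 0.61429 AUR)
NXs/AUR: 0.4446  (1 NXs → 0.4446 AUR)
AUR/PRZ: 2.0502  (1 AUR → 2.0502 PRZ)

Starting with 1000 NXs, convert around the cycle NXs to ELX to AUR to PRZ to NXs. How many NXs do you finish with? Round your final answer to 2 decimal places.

1000 NXs × 0.83508 = 835.08 ELX
835.08 ELX × 0.61429 = 512.9812932 AUR
512.9812932 AUR × 2.0502 = 1051.71424731864 PRZ
1051.71424731864 PRZ × 1.2118 = 1274.467324900727952 NXs

1274.47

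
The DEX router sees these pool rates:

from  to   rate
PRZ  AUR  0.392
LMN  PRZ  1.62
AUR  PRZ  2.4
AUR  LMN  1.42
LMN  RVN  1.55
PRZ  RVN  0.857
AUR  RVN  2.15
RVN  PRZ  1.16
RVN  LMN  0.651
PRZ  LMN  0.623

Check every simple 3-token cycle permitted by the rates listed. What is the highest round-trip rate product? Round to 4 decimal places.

LMN→RVN→PRZ→LMN: 1.55 × 1.16 × 0.623 = 1.12015
RVN→PRZ→AUR→RVN: 1.16 × 0.392 × 2.15 = 0.97765
LMN→PRZ→RVN→LMN: 1.62 × 0.857 × 0.651 = 0.90381
LMN→PRZ→AUR→LMN: 1.62 × 0.392 × 1.42 = 0.90176
Maximum is LMN→RVN→PRZ→LMN at 1.1202; arbitrage exists.

1.1202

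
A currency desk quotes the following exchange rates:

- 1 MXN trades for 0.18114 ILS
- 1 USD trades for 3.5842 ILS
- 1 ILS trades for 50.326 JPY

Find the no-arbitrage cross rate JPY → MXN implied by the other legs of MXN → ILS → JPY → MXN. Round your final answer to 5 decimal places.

Known legs of the cycle: 0.18114 × 50.326 = 9.11605164
For no arbitrage the full-cycle product must be 1, so the missing rate is 1 / 9.11605164 ≈ 0.1096966.

0.10970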